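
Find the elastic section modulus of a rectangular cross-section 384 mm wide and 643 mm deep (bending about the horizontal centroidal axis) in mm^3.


S = b * h^2 / 6
= 384 * 643^2 / 6
= 384 * 413449 / 6
= 26460736.0 mm^3

26460736.0 mm^3


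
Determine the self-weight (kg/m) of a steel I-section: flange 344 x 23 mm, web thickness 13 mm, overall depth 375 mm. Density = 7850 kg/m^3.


A_flanges = 2 * 344 * 23 = 15824 mm^2
A_web = (375 - 2 * 23) * 13 = 4277 mm^2
A_total = 15824 + 4277 = 20101 mm^2 = 0.020101 m^2
Weight = rho * A = 7850 * 0.020101 = 157.7928 kg/m

157.7928 kg/m


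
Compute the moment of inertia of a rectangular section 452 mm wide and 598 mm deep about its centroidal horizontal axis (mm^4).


I = b * h^3 / 12
= 452 * 598^3 / 12
= 452 * 213847192 / 12
= 8054910898.67 mm^4

8054910898.67 mm^4


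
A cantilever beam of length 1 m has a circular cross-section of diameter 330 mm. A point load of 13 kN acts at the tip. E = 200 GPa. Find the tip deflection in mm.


I = pi * d^4 / 64 = pi * 330^4 / 64 = 582137609.58 mm^4
L = 1000.0 mm, P = 13000.0 N, E = 200000.0 MPa
delta = P * L^3 / (3 * E * I)
= 13000.0 * 1000.0^3 / (3 * 200000.0 * 582137609.58)
= 0.0372 mm

0.0372 mm


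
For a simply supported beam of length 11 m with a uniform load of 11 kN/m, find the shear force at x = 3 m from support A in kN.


R_A = w * L / 2 = 11 * 11 / 2 = 60.5 kN
V(x) = R_A - w * x = 60.5 - 11 * 3
= 27.5 kN

27.5 kN


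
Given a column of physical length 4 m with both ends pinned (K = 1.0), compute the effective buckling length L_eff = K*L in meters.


L_eff = K * L
= 1.0 * 4
= 4.0 m

4.0 m


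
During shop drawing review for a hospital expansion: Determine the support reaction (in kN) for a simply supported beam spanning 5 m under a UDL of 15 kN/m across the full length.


Total load = w * L = 15 * 5 = 75 kN
By symmetry, each reaction R = total / 2 = 75 / 2 = 37.5 kN

37.5 kN


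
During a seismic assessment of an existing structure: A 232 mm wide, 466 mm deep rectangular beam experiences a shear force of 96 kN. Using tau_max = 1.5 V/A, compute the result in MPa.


A = b * h = 232 * 466 = 108112 mm^2
V = 96 kN = 96000.0 N
tau_max = 1.5 * V / A = 1.5 * 96000.0 / 108112
= 1.332 MPa

1.332 MPa


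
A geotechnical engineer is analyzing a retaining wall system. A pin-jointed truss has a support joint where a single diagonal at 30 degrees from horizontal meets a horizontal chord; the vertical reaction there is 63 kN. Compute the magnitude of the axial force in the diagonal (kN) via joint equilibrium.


At the joint, only the diagonal has a vertical component, so vertical equilibrium gives:
F * sin(30) = 63
F = 63 / sin(30)
= 63 / 0.5
= 126.0 kN

126.0 kN


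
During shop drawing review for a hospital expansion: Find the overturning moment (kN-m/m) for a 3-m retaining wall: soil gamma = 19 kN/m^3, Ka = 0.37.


Pa = 0.5 * Ka * gamma * H^2
= 0.5 * 0.37 * 19 * 3^2
= 31.635 kN/m
Arm = H / 3 = 3 / 3 = 1.0 m
Mo = Pa * arm = Pa * H / 3 = 31.635 * 3 / 3 = 31.635 kN-m/m

31.635 kN-m/m


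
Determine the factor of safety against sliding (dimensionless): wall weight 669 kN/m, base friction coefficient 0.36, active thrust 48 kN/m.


Resisting force = mu * W = 0.36 * 669 = 240.84 kN/m
FOS = Resisting / Driving = 240.84 / 48
= 5.0175 (dimensionless)

5.0175 (dimensionless)


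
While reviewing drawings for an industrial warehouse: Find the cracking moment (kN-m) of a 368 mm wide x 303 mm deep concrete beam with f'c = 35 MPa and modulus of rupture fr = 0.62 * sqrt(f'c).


fr = 0.62 * sqrt(35) = 0.62 * 5.9161 = 3.668 MPa
I = 368 * 303^3 / 12 = 853089228.0 mm^4
y_t = 151.5 mm
M_cr = fr * I / y_t = 3.668 * 853089228.0 / 151.5 N-mm
= 20.6542 kN-m

20.6542 kN-m


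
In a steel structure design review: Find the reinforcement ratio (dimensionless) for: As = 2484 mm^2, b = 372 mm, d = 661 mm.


rho = As / (b * d)
= 2484 / (372 * 661)
= 2484 / 245892
= 0.010102 (dimensionless)

0.010102 (dimensionless)


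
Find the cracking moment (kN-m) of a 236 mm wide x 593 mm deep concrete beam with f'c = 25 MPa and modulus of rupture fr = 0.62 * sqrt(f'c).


fr = 0.62 * sqrt(25) = 0.62 * 5.0 = 3.1 MPa
I = 236 * 593^3 / 12 = 4101047854.33 mm^4
y_t = 296.5 mm
M_cr = fr * I / y_t = 3.1 * 4101047854.33 / 296.5 N-mm
= 42.8777 kN-m

42.8777 kN-m


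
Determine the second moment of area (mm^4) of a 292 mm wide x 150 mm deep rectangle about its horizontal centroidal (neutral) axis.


I = b * h^3 / 12
= 292 * 150^3 / 12
= 292 * 3375000 / 12
= 82125000.0 mm^4

82125000.0 mm^4


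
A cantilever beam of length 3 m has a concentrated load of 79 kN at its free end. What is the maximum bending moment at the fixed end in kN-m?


For a cantilever with a point load at the free end:
M_max = P * L = 79 * 3 = 237 kN-m

237 kN-m


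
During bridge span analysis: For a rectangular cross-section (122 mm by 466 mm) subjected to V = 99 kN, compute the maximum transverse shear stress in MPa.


A = b * h = 122 * 466 = 56852 mm^2
V = 99 kN = 99000.0 N
tau_max = 1.5 * V / A = 1.5 * 99000.0 / 56852
= 2.612 MPa

2.612 MPa


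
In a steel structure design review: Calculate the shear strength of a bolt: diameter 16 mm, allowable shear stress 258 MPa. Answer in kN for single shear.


A = pi * d^2 / 4 = pi * 16^2 / 4 = 201.0619 mm^2
V = f_v * A / 1000 = 258 * 201.0619 / 1000
= 51.874 kN

51.874 kN


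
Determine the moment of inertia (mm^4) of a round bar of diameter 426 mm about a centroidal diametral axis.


r = d / 2 = 426 / 2 = 213.0 mm
I = pi * r^4 / 4 = pi * 213.0^4 / 4
= 1616621294.49 mm^4

1616621294.49 mm^4


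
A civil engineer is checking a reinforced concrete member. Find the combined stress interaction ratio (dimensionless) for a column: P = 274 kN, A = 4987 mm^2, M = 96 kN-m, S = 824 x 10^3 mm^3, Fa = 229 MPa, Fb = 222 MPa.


f_a = P / A = 274000.0 / 4987 = 54.9429 MPa
f_b = M / S = 96000000.0 / 824000.0 = 116.5049 MPa
Ratio = f_a / Fa + f_b / Fb
= 54.9429 / 229 + 116.5049 / 222
= 0.7647 (dimensionless)

0.7647 (dimensionless)


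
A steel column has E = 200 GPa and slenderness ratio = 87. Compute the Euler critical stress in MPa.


sigma_cr = pi^2 * E / lambda^2
= 9.8696 * 200000.0 / 87^2
= 9.8696 * 200000.0 / 7569
= 260.7902 MPa

260.7902 MPa


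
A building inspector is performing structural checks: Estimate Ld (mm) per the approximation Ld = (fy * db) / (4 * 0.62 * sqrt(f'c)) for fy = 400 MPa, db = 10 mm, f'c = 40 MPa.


Ld = (fy * db) / (4 * 0.62 * sqrt(f'c))
= (400 * 10) / (4 * 0.62 * sqrt(40))
= 4000 / 15.6849
= 255.02 mm

255.02 mm


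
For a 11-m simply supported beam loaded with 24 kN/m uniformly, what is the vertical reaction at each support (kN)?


Total load = w * L = 24 * 11 = 264 kN
By symmetry, each reaction R = total / 2 = 264 / 2 = 132.0 kN

132.0 kN


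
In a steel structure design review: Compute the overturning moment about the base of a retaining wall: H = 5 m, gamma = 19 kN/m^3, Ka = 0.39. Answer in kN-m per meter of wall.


Pa = 0.5 * Ka * gamma * H^2
= 0.5 * 0.39 * 19 * 5^2
= 92.625 kN/m
Arm = H / 3 = 5 / 3 = 1.6667 m
Mo = Pa * arm = Pa * H / 3 = 92.625 * 5 / 3 = 154.375 kN-m/m

154.375 kN-m/m


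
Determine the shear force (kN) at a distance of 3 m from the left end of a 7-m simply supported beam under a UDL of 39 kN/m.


R_A = w * L / 2 = 39 * 7 / 2 = 136.5 kN
V(x) = R_A - w * x = 136.5 - 39 * 3
= 19.5 kN

19.5 kN


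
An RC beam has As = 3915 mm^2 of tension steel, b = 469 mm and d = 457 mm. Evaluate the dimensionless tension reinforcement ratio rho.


rho = As / (b * d)
= 3915 / (469 * 457)
= 3915 / 214333
= 0.018266 (dimensionless)

0.018266 (dimensionless)


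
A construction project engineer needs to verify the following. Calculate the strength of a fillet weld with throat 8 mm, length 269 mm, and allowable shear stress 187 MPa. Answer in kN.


Strength = throat * length * allowable stress
= 8 * 269 * 187 N
= 402424 N
= 402.42 kN

402.42 kN


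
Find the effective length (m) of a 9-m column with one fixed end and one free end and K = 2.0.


L_eff = K * L
= 2.0 * 9
= 18.0 m

18.0 m


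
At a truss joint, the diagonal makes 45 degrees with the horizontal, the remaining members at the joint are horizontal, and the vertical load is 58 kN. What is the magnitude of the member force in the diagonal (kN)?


At the joint, only the diagonal has a vertical component, so vertical equilibrium gives:
F * sin(45) = 58
F = 58 / sin(45)
= 58 / 0.707107
= 82.02 kN

82.02 kN


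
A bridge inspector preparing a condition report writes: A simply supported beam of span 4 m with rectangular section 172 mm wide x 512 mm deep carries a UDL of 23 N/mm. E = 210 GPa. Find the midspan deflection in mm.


I = 172 * 512^3 / 12 = 1923787434.67 mm^4
L = 4000.0 mm, w = 23 N/mm, E = 210000.0 MPa
delta = 5 * w * L^4 / (384 * E * I)
= 5 * 23 * 4000.0^4 / (384 * 210000.0 * 1923787434.67)
= 0.1898 mm

0.1898 mm


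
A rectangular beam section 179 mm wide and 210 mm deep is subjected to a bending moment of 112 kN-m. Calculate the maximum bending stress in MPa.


I = b * h^3 / 12 = 179 * 210^3 / 12 = 138143250.0 mm^4
y = h / 2 = 210 / 2 = 105.0 mm
M = 112 kN-m = 112000000.0 N-mm
sigma = M * y / I = 112000000.0 * 105.0 / 138143250.0
= 85.13 MPa

85.13 MPa


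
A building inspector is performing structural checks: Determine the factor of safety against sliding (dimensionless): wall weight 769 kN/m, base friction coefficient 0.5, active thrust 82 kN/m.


Resisting force = mu * W = 0.5 * 769 = 384.5 kN/m
FOS = Resisting / Driving = 384.5 / 82
= 4.689 (dimensionless)

4.689 (dimensionless)


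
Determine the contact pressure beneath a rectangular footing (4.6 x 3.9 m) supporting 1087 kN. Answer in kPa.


A = 4.6 * 3.9 = 17.94 m^2
q = P / A = 1087 / 17.94
= 60.5909 kPa

60.5909 kPa


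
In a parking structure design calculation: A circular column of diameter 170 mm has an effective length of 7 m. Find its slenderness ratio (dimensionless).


Radius of gyration r = d / 4 = 170 / 4 = 42.5 mm
L_eff = 7000.0 mm
Slenderness ratio = L / r = 7000.0 / 42.5 = 164.71 (dimensionless)

164.71 (dimensionless)


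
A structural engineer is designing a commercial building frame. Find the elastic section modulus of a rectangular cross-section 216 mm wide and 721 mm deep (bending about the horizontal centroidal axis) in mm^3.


S = b * h^2 / 6
= 216 * 721^2 / 6
= 216 * 519841 / 6
= 18714276.0 mm^3

18714276.0 mm^3


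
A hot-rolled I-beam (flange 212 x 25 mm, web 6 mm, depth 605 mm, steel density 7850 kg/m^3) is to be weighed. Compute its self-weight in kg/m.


A_flanges = 2 * 212 * 25 = 10600 mm^2
A_web = (605 - 2 * 25) * 6 = 3330 mm^2
A_total = 10600 + 3330 = 13930 mm^2 = 0.013930 m^2
Weight = rho * A = 7850 * 0.013930 = 109.3505 kg/m

109.3505 kg/m


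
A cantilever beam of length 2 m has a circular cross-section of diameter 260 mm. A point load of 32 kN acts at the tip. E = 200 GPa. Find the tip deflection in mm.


I = pi * d^4 / 64 = pi * 260^4 / 64 = 224317569.45 mm^4
L = 2000.0 mm, P = 32000.0 N, E = 200000.0 MPa
delta = P * L^3 / (3 * E * I)
= 32000.0 * 2000.0^3 / (3 * 200000.0 * 224317569.45)
= 1.9021 mm

1.9021 mm


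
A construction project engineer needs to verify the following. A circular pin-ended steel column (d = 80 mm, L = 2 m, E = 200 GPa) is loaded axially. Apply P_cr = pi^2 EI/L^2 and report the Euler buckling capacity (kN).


I = pi * d^4 / 64 = 2010619.3 mm^4
L = 2000.0 mm
P_cr = pi^2 * E * I / L^2
= 9.8696 * 200000.0 * 2010619.3 / 2000.0^2
= 992200.85 N = 992.2009 kN

992.2009 kN


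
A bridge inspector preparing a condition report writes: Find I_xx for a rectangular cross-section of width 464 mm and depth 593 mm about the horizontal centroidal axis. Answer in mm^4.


I = b * h^3 / 12
= 464 * 593^3 / 12
= 464 * 208527857 / 12
= 8063077137.33 mm^4

8063077137.33 mm^4


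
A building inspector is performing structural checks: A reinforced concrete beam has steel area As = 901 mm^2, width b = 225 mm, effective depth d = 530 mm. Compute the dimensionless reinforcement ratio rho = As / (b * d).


rho = As / (b * d)
= 901 / (225 * 530)
= 901 / 119250
= 0.007556 (dimensionless)

0.007556 (dimensionless)


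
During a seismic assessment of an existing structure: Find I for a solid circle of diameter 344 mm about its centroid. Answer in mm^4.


r = d / 2 = 344 / 2 = 172.0 mm
I = pi * r^4 / 4 = pi * 172.0^4 / 4
= 687390726.76 mm^4

687390726.76 mm^4


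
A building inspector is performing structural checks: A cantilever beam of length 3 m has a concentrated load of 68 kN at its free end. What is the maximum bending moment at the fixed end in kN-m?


For a cantilever with a point load at the free end:
M_max = P * L = 68 * 3 = 204 kN-m

204 kN-m


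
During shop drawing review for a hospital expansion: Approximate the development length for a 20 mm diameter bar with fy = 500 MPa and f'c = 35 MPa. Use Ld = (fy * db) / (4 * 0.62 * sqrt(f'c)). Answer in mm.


Ld = (fy * db) / (4 * 0.62 * sqrt(f'c))
= (500 * 20) / (4 * 0.62 * sqrt(35))
= 10000 / 14.6719
= 681.58 mm

681.58 mm


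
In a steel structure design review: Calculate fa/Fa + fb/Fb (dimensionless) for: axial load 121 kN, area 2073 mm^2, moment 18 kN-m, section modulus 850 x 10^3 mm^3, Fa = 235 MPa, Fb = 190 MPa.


f_a = P / A = 121000.0 / 2073 = 58.3695 MPa
f_b = M / S = 18000000.0 / 850000.0 = 21.1765 MPa
Ratio = f_a / Fa + f_b / Fb
= 58.3695 / 235 + 21.1765 / 190
= 0.3598 (dimensionless)

0.3598 (dimensionless)


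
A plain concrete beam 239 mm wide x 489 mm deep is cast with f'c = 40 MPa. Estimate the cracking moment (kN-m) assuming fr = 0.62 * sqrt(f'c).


fr = 0.62 * sqrt(40) = 0.62 * 6.3246 = 3.9212 MPa
I = 239 * 489^3 / 12 = 2328859199.25 mm^4
y_t = 244.5 mm
M_cr = fr * I / y_t = 3.9212 * 2328859199.25 / 244.5 N-mm
= 37.3496 kN-m

37.3496 kN-m


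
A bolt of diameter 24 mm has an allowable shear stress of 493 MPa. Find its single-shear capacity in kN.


A = pi * d^2 / 4 = pi * 24^2 / 4 = 452.3893 mm^2
V = f_v * A / 1000 = 493 * 452.3893 / 1000
= 223.0279 kN

223.0279 kN


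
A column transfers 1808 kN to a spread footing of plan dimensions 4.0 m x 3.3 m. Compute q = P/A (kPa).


A = 4.0 * 3.3 = 13.2 m^2
q = P / A = 1808 / 13.2
= 136.9697 kPa

136.9697 kPa


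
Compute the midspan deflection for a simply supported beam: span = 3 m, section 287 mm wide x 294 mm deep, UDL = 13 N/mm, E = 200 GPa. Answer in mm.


I = 287 * 294^3 / 12 = 607774734.0 mm^4
L = 3000.0 mm, w = 13 N/mm, E = 200000.0 MPa
delta = 5 * w * L^4 / (384 * E * I)
= 5 * 13 * 3000.0^4 / (384 * 200000.0 * 607774734.0)
= 0.1128 mm

0.1128 mm


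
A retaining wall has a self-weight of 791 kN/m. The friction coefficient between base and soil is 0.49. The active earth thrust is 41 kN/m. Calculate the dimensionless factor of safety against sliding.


Resisting force = mu * W = 0.49 * 791 = 387.59 kN/m
FOS = Resisting / Driving = 387.59 / 41
= 9.4534 (dimensionless)

9.4534 (dimensionless)


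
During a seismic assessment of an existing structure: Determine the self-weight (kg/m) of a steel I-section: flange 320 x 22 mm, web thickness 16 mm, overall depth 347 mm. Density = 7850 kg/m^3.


A_flanges = 2 * 320 * 22 = 14080 mm^2
A_web = (347 - 2 * 22) * 16 = 4848 mm^2
A_total = 14080 + 4848 = 18928 mm^2 = 0.018928 m^2
Weight = rho * A = 7850 * 0.018928 = 148.5848 kg/m

148.5848 kg/m


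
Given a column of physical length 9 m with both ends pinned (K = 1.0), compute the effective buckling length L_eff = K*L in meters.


L_eff = K * L
= 1.0 * 9
= 9.0 m

9.0 m


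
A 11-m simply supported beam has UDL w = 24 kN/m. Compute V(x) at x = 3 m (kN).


R_A = w * L / 2 = 24 * 11 / 2 = 132.0 kN
V(x) = R_A - w * x = 132.0 - 24 * 3
= 60.0 kN

60.0 kN


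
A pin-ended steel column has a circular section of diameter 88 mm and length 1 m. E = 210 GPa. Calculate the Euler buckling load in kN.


I = pi * d^4 / 64 = 2943747.71 mm^4
L = 1000.0 mm
P_cr = pi^2 * E * I / L^2
= 9.8696 * 210000.0 * 2943747.71 / 1000.0^2
= 6101261.33 N = 6101.2613 kN

6101.2613 kN


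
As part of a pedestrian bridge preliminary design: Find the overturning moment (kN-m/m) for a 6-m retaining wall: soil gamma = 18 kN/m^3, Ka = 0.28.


Pa = 0.5 * Ka * gamma * H^2
= 0.5 * 0.28 * 18 * 6^2
= 90.72 kN/m
Arm = H / 3 = 6 / 3 = 2.0 m
Mo = Pa * arm = Pa * H / 3 = 90.72 * 6 / 3 = 181.44 kN-m/m

181.44 kN-m/m


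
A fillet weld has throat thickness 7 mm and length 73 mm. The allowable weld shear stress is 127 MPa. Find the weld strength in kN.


Strength = throat * length * allowable stress
= 7 * 73 * 127 N
= 64897 N
= 64.9 kN

64.9 kN


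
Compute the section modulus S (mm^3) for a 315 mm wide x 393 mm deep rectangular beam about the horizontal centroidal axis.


S = b * h^2 / 6
= 315 * 393^2 / 6
= 315 * 154449 / 6
= 8108572.5 mm^3

8108572.5 mm^3


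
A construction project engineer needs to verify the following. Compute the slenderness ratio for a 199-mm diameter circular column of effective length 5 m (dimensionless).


Radius of gyration r = d / 4 = 199 / 4 = 49.75 mm
L_eff = 5000.0 mm
Slenderness ratio = L / r = 5000.0 / 49.75 = 100.5 (dimensionless)

100.5 (dimensionless)


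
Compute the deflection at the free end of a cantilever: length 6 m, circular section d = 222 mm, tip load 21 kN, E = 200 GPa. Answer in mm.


I = pi * d^4 / 64 = pi * 222^4 / 64 = 119228971.19 mm^4
L = 6000.0 mm, P = 21000.0 N, E = 200000.0 MPa
delta = P * L^3 / (3 * E * I)
= 21000.0 * 6000.0^3 / (3 * 200000.0 * 119228971.19)
= 63.4074 mm

63.4074 mm


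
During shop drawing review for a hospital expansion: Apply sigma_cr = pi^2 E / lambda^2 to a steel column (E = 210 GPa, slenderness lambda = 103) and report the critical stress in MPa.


sigma_cr = pi^2 * E / lambda^2
= 9.8696 * 210000.0 / 103^2
= 9.8696 * 210000.0 / 10609
= 195.364 MPa

195.364 MPa


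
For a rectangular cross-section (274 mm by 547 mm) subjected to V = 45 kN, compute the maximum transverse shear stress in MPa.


A = b * h = 274 * 547 = 149878 mm^2
V = 45 kN = 45000.0 N
tau_max = 1.5 * V / A = 1.5 * 45000.0 / 149878
= 0.4504 MPa

0.4504 MPa


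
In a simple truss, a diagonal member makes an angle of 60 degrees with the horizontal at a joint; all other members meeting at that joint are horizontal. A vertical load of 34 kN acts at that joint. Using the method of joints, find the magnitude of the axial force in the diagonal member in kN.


At the joint, only the diagonal has a vertical component, so vertical equilibrium gives:
F * sin(60) = 34
F = 34 / sin(60)
= 34 / 0.866025
= 39.26 kN

39.26 kN


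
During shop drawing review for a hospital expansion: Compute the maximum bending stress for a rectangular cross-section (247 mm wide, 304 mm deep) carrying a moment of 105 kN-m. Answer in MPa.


I = b * h^3 / 12 = 247 * 304^3 / 12 = 578277717.33 mm^4
y = h / 2 = 304 / 2 = 152.0 mm
M = 105 kN-m = 105000000.0 N-mm
sigma = M * y / I = 105000000.0 * 152.0 / 578277717.33
= 27.6 MPa

27.6 MPa


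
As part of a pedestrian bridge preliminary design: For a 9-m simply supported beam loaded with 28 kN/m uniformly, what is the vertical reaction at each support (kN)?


Total load = w * L = 28 * 9 = 252 kN
By symmetry, each reaction R = total / 2 = 252 / 2 = 126.0 kN

126.0 kN


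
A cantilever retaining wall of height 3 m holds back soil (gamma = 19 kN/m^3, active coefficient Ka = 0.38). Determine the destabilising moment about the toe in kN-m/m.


Pa = 0.5 * Ka * gamma * H^2
= 0.5 * 0.38 * 19 * 3^2
= 32.49 kN/m
Arm = H / 3 = 3 / 3 = 1.0 m
Mo = Pa * arm = Pa * H / 3 = 32.49 * 3 / 3 = 32.49 kN-m/m

32.49 kN-m/m


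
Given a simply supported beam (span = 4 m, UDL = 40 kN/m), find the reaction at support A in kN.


Total load = w * L = 40 * 4 = 160 kN
By symmetry, each reaction R = total / 2 = 160 / 2 = 80.0 kN

80.0 kN


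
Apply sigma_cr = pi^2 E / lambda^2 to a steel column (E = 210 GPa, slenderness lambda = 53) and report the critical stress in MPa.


sigma_cr = pi^2 * E / lambda^2
= 9.8696 * 210000.0 / 53^2
= 9.8696 * 210000.0 / 2809
= 737.8487 MPa

737.8487 MPa


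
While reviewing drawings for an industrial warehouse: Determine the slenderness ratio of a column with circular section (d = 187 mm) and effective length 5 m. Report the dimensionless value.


Radius of gyration r = d / 4 = 187 / 4 = 46.75 mm
L_eff = 5000.0 mm
Slenderness ratio = L / r = 5000.0 / 46.75 = 106.95 (dimensionless)

106.95 (dimensionless)


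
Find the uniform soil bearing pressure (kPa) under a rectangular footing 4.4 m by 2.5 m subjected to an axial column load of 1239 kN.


A = 4.4 * 2.5 = 11.0 m^2
q = P / A = 1239 / 11.0
= 112.6364 kPa

112.6364 kPa


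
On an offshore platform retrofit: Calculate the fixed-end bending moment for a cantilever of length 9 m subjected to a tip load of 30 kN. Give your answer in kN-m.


For a cantilever with a point load at the free end:
M_max = P * L = 30 * 9 = 270 kN-m

270 kN-m


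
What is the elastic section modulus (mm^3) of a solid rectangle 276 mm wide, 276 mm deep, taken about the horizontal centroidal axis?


S = b * h^2 / 6
= 276 * 276^2 / 6
= 276 * 76176 / 6
= 3504096.0 mm^3

3504096.0 mm^3


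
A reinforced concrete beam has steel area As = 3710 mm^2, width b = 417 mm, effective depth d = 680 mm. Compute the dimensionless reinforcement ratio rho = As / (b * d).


rho = As / (b * d)
= 3710 / (417 * 680)
= 3710 / 283560
= 0.013084 (dimensionless)

0.013084 (dimensionless)


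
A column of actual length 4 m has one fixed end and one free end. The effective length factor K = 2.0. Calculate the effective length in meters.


L_eff = K * L
= 2.0 * 4
= 8.0 m

8.0 m


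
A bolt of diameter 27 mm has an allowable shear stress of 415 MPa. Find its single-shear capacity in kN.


A = pi * d^2 / 4 = pi * 27^2 / 4 = 572.5553 mm^2
V = f_v * A / 1000 = 415 * 572.5553 / 1000
= 237.6104 kN

237.6104 kN


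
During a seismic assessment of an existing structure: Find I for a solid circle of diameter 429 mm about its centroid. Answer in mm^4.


r = d / 2 = 429 / 2 = 214.5 mm
I = pi * r^4 / 4 = pi * 214.5^4 / 4
= 1662643226.73 mm^4

1662643226.73 mm^4


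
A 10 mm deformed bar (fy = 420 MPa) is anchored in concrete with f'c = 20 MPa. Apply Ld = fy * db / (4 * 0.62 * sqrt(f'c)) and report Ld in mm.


Ld = (fy * db) / (4 * 0.62 * sqrt(f'c))
= (420 * 10) / (4 * 0.62 * sqrt(20))
= 4200 / 11.0909
= 378.69 mm

378.69 mm


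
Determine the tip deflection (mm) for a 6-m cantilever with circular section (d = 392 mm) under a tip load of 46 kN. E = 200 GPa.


I = pi * d^4 / 64 = pi * 392^4 / 64 = 1159082014.14 mm^4
L = 6000.0 mm, P = 46000.0 N, E = 200000.0 MPa
delta = P * L^3 / (3 * E * I)
= 46000.0 * 6000.0^3 / (3 * 200000.0 * 1159082014.14)
= 14.2872 mm

14.2872 mm


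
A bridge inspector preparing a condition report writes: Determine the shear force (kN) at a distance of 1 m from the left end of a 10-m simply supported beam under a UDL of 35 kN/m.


R_A = w * L / 2 = 35 * 10 / 2 = 175.0 kN
V(x) = R_A - w * x = 175.0 - 35 * 1
= 140.0 kN

140.0 kN


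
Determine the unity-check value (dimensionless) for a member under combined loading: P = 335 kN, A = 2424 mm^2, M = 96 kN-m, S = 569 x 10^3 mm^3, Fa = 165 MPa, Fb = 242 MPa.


f_a = P / A = 335000.0 / 2424 = 138.2013 MPa
f_b = M / S = 96000000.0 / 569000.0 = 168.717 MPa
Ratio = f_a / Fa + f_b / Fb
= 138.2013 / 165 + 168.717 / 242
= 1.5348 (dimensionless)

1.5348 (dimensionless)


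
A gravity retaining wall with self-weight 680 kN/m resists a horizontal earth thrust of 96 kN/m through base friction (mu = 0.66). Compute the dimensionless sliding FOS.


Resisting force = mu * W = 0.66 * 680 = 448.8 kN/m
FOS = Resisting / Driving = 448.8 / 96
= 4.675 (dimensionless)

4.675 (dimensionless)


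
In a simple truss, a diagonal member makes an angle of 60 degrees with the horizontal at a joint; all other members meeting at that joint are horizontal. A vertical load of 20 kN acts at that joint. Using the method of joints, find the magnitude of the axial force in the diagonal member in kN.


At the joint, only the diagonal has a vertical component, so vertical equilibrium gives:
F * sin(60) = 20
F = 20 / sin(60)
= 20 / 0.866025
= 23.09 kN

23.09 kN


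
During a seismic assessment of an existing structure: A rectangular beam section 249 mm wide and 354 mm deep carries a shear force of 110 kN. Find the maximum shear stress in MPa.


A = b * h = 249 * 354 = 88146 mm^2
V = 110 kN = 110000.0 N
tau_max = 1.5 * V / A = 1.5 * 110000.0 / 88146
= 1.8719 MPa

1.8719 MPa


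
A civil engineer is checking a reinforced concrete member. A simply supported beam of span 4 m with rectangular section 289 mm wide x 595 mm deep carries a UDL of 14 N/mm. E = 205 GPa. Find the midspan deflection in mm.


I = 289 * 595^3 / 12 = 5073030739.58 mm^4
L = 4000.0 mm, w = 14 N/mm, E = 205000.0 MPa
delta = 5 * w * L^4 / (384 * E * I)
= 5 * 14 * 4000.0^4 / (384 * 205000.0 * 5073030739.58)
= 0.0449 mm

0.0449 mm


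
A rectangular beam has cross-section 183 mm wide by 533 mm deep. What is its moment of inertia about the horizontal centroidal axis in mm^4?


I = b * h^3 / 12
= 183 * 533^3 / 12
= 183 * 151419437 / 12
= 2309146414.25 mm^4

2309146414.25 mm^4


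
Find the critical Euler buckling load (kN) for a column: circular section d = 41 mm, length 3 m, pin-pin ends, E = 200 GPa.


I = pi * d^4 / 64 = 138709.22 mm^4
L = 3000.0 mm
P_cr = pi^2 * E * I / L^2
= 9.8696 * 200000.0 * 138709.22 / 3000.0^2
= 30422.34 N = 30.4223 kN

30.4223 kN


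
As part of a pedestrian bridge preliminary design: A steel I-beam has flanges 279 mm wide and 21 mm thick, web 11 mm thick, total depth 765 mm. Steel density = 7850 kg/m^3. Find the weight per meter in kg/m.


A_flanges = 2 * 279 * 21 = 11718 mm^2
A_web = (765 - 2 * 21) * 11 = 7953 mm^2
A_total = 11718 + 7953 = 19671 mm^2 = 0.019671 m^2
Weight = rho * A = 7850 * 0.019671 = 154.4173 kg/m

154.4173 kg/m


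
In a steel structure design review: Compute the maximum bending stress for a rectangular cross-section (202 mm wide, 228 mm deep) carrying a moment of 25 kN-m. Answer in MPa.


I = b * h^3 / 12 = 202 * 228^3 / 12 = 199514592.0 mm^4
y = h / 2 = 228 / 2 = 114.0 mm
M = 25 kN-m = 25000000.0 N-mm
sigma = M * y / I = 25000000.0 * 114.0 / 199514592.0
= 14.28 MPa

14.28 MPa


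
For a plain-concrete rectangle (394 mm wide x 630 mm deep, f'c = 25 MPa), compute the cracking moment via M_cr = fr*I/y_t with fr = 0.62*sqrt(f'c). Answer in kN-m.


fr = 0.62 * sqrt(25) = 0.62 * 5.0 = 3.1 MPa
I = 394 * 630^3 / 12 = 8209876500.0 mm^4
y_t = 315.0 mm
M_cr = fr * I / y_t = 3.1 * 8209876500.0 / 315.0 N-mm
= 80.7956 kN-m

80.7956 kN-m


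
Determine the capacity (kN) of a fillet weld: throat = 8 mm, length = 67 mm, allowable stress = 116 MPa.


Strength = throat * length * allowable stress
= 8 * 67 * 116 N
= 62176 N
= 62.18 kN

62.18 kN


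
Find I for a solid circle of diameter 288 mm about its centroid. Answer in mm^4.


r = d / 2 = 288 / 2 = 144.0 mm
I = pi * r^4 / 4 = pi * 144.0^4 / 4
= 337706834.33 mm^4

337706834.33 mm^4


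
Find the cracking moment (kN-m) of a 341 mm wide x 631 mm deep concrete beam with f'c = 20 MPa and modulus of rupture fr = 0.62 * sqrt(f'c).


fr = 0.62 * sqrt(20) = 0.62 * 4.4721 = 2.7727 MPa
I = 341 * 631^3 / 12 = 7139391710.92 mm^4
y_t = 315.5 mm
M_cr = fr * I / y_t = 2.7727 * 7139391710.92 / 315.5 N-mm
= 62.7435 kN-m

62.7435 kN-m


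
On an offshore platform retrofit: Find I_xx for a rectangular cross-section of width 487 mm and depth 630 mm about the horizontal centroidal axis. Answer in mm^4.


I = b * h^3 / 12
= 487 * 630^3 / 12
= 487 * 250047000 / 12
= 10147740750.0 mm^4

10147740750.0 mm^4


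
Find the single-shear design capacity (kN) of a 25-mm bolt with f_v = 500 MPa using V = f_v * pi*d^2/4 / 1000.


A = pi * d^2 / 4 = pi * 25^2 / 4 = 490.8739 mm^2
V = f_v * A / 1000 = 500 * 490.8739 / 1000
= 245.4369 kN

245.4369 kN


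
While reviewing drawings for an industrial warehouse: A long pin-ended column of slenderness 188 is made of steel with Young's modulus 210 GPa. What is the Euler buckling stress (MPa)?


sigma_cr = pi^2 * E / lambda^2
= 9.8696 * 210000.0 / 188^2
= 9.8696 * 210000.0 / 35344
= 58.6413 MPa

58.6413 MPa


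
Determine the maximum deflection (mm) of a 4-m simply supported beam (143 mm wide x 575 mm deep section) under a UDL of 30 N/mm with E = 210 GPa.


I = 143 * 575^3 / 12 = 2265470052.08 mm^4
L = 4000.0 mm, w = 30 N/mm, E = 210000.0 MPa
delta = 5 * w * L^4 / (384 * E * I)
= 5 * 30 * 4000.0^4 / (384 * 210000.0 * 2265470052.08)
= 0.2102 mm

0.2102 mm


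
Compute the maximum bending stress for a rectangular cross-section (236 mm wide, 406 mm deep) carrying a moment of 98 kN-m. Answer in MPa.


I = b * h^3 / 12 = 236 * 406^3 / 12 = 1316160514.67 mm^4
y = h / 2 = 406 / 2 = 203.0 mm
M = 98 kN-m = 98000000.0 N-mm
sigma = M * y / I = 98000000.0 * 203.0 / 1316160514.67
= 15.12 MPa

15.12 MPa


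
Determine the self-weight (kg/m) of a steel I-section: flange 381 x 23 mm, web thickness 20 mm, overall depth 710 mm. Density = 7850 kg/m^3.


A_flanges = 2 * 381 * 23 = 17526 mm^2
A_web = (710 - 2 * 23) * 20 = 13280 mm^2
A_total = 17526 + 13280 = 30806 mm^2 = 0.030806 m^2
Weight = rho * A = 7850 * 0.030806 = 241.8271 kg/m

241.8271 kg/m


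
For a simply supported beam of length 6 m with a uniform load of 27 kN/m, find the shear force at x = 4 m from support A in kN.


R_A = w * L / 2 = 27 * 6 / 2 = 81.0 kN
V(x) = R_A - w * x = 81.0 - 27 * 4
= -27.0 kN

-27.0 kN


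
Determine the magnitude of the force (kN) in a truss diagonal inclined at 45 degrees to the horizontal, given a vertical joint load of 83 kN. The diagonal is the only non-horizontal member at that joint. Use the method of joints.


At the joint, only the diagonal has a vertical component, so vertical equilibrium gives:
F * sin(45) = 83
F = 83 / sin(45)
= 83 / 0.707107
= 117.38 kN

117.38 kN


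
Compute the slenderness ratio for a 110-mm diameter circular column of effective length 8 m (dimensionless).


Radius of gyration r = d / 4 = 110 / 4 = 27.5 mm
L_eff = 8000.0 mm
Slenderness ratio = L / r = 8000.0 / 27.5 = 290.91 (dimensionless)

290.91 (dimensionless)


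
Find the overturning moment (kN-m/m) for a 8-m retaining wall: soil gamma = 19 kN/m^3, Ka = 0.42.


Pa = 0.5 * Ka * gamma * H^2
= 0.5 * 0.42 * 19 * 8^2
= 255.36 kN/m
Arm = H / 3 = 8 / 3 = 2.6667 m
Mo = Pa * arm = Pa * H / 3 = 255.36 * 8 / 3 = 680.96 kN-m/m

680.96 kN-m/m


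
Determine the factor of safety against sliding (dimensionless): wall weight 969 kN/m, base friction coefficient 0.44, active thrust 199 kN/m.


Resisting force = mu * W = 0.44 * 969 = 426.36 kN/m
FOS = Resisting / Driving = 426.36 / 199
= 2.1425 (dimensionless)

2.1425 (dimensionless)


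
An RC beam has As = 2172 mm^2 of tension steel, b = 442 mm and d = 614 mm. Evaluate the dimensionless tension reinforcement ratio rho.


rho = As / (b * d)
= 2172 / (442 * 614)
= 2172 / 271388
= 0.008003 (dimensionless)

0.008003 (dimensionless)


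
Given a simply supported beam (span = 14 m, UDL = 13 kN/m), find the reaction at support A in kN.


Total load = w * L = 13 * 14 = 182 kN
By symmetry, each reaction R = total / 2 = 182 / 2 = 91.0 kN

91.0 kN


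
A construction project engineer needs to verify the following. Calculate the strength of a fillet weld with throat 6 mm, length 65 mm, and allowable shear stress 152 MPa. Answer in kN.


Strength = throat * length * allowable stress
= 6 * 65 * 152 N
= 59280 N
= 59.28 kN

59.28 kN


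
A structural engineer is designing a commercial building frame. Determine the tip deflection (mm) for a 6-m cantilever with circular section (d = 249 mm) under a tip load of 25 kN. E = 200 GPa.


I = pi * d^4 / 64 = pi * 249^4 / 64 = 188697995.64 mm^4
L = 6000.0 mm, P = 25000.0 N, E = 200000.0 MPa
delta = P * L^3 / (3 * E * I)
= 25000.0 * 6000.0^3 / (3 * 200000.0 * 188697995.64)
= 47.6953 mm

47.6953 mm


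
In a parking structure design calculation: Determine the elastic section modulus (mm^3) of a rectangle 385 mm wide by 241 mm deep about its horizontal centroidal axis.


S = b * h^2 / 6
= 385 * 241^2 / 6
= 385 * 58081 / 6
= 3726864.17 mm^3

3726864.17 mm^3


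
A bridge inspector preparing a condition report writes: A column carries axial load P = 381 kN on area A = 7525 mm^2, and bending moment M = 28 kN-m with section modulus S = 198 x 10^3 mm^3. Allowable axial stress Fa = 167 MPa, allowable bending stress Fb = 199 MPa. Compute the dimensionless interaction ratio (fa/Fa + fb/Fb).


f_a = P / A = 381000.0 / 7525 = 50.6312 MPa
f_b = M / S = 28000000.0 / 198000.0 = 141.4141 MPa
Ratio = f_a / Fa + f_b / Fb
= 50.6312 / 167 + 141.4141 / 199
= 1.0138 (dimensionless)

1.0138 (dimensionless)


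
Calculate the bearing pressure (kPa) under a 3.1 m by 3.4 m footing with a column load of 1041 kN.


A = 3.1 * 3.4 = 10.54 m^2
q = P / A = 1041 / 10.54
= 98.7666 kPa

98.7666 kPa


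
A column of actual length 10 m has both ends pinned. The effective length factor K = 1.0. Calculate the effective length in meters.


L_eff = K * L
= 1.0 * 10
= 10.0 m

10.0 m


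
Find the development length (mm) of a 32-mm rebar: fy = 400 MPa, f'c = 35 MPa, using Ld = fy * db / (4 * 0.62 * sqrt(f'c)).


Ld = (fy * db) / (4 * 0.62 * sqrt(f'c))
= (400 * 32) / (4 * 0.62 * sqrt(35))
= 12800 / 14.6719
= 872.42 mm

872.42 mm


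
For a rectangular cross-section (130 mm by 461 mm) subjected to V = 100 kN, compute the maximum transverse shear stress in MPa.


A = b * h = 130 * 461 = 59930 mm^2
V = 100 kN = 100000.0 N
tau_max = 1.5 * V / A = 1.5 * 100000.0 / 59930
= 2.5029 MPa

2.5029 MPa


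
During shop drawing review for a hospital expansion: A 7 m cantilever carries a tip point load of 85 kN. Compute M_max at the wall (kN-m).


For a cantilever with a point load at the free end:
M_max = P * L = 85 * 7 = 595 kN-m

595 kN-m


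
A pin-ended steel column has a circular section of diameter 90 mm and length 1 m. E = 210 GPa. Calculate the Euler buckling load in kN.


I = pi * d^4 / 64 = 3220623.34 mm^4
L = 1000.0 mm
P_cr = pi^2 * E * I / L^2
= 9.8696 * 210000.0 * 3220623.34 / 1000.0^2
= 6675118.45 N = 6675.1184 kN

6675.1184 kN


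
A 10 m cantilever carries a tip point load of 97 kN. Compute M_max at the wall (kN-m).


For a cantilever with a point load at the free end:
M_max = P * L = 97 * 10 = 970 kN-m

970 kN-m


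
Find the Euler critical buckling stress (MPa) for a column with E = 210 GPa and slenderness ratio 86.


sigma_cr = pi^2 * E / lambda^2
= 9.8696 * 210000.0 / 86^2
= 9.8696 * 210000.0 / 7396
= 280.2348 MPa

280.2348 MPa


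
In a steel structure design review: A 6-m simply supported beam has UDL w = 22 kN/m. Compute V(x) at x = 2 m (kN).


R_A = w * L / 2 = 22 * 6 / 2 = 66.0 kN
V(x) = R_A - w * x = 66.0 - 22 * 2
= 22.0 kN

22.0 kN


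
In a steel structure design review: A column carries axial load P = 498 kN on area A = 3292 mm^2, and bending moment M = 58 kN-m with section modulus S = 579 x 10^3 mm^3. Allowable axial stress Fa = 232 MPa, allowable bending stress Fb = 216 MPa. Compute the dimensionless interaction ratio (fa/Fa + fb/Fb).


f_a = P / A = 498000.0 / 3292 = 151.2758 MPa
f_b = M / S = 58000000.0 / 579000.0 = 100.1727 MPa
Ratio = f_a / Fa + f_b / Fb
= 151.2758 / 232 + 100.1727 / 216
= 1.1158 (dimensionless)

1.1158 (dimensionless)


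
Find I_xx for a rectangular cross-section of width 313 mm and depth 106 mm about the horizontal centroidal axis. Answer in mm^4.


I = b * h^3 / 12
= 313 * 106^3 / 12
= 313 * 1191016 / 12
= 31065667.33 mm^4

31065667.33 mm^4


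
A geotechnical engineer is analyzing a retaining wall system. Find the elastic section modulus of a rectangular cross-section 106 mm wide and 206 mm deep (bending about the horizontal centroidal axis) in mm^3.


S = b * h^2 / 6
= 106 * 206^2 / 6
= 106 * 42436 / 6
= 749702.67 mm^3

749702.67 mm^3


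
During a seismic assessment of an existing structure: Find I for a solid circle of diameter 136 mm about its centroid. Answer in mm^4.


r = d / 2 = 136 / 2 = 68.0 mm
I = pi * r^4 / 4 = pi * 68.0^4 / 4
= 16792893.44 mm^4

16792893.44 mm^4


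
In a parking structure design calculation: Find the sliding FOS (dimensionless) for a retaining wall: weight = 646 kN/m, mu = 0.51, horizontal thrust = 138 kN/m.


Resisting force = mu * W = 0.51 * 646 = 329.46 kN/m
FOS = Resisting / Driving = 329.46 / 138
= 2.3874 (dimensionless)

2.3874 (dimensionless)


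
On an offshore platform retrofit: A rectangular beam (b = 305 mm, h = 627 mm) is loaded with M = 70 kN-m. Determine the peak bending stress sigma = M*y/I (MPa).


I = b * h^3 / 12 = 305 * 627^3 / 12 = 6265002026.25 mm^4
y = h / 2 = 627 / 2 = 313.5 mm
M = 70 kN-m = 70000000.0 N-mm
sigma = M * y / I = 70000000.0 * 313.5 / 6265002026.25
= 3.5 MPa

3.5 MPa


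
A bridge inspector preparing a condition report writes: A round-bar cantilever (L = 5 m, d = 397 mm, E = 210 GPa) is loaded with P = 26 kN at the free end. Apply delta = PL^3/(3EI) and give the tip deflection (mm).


I = pi * d^4 / 64 = pi * 397^4 / 64 = 1219359948.0 mm^4
L = 5000.0 mm, P = 26000.0 N, E = 210000.0 MPa
delta = P * L^3 / (3 * E * I)
= 26000.0 * 5000.0^3 / (3 * 210000.0 * 1219359948.0)
= 4.2307 mm

4.2307 mm


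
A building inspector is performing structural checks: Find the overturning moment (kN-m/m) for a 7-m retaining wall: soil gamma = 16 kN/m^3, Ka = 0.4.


Pa = 0.5 * Ka * gamma * H^2
= 0.5 * 0.4 * 16 * 7^2
= 156.8 kN/m
Arm = H / 3 = 7 / 3 = 2.3333 m
Mo = Pa * arm = Pa * H / 3 = 156.8 * 7 / 3 = 365.8667 kN-m/m

365.8667 kN-m/m


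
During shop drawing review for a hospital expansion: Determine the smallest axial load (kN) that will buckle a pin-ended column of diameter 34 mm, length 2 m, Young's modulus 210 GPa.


I = pi * d^4 / 64 = 65597.24 mm^4
L = 2000.0 mm
P_cr = pi^2 * E * I / L^2
= 9.8696 * 210000.0 * 65597.24 / 2000.0^2
= 33989.49 N = 33.9895 kN

33.9895 kN


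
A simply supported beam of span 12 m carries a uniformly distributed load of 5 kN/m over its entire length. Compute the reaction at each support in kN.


Total load = w * L = 5 * 12 = 60 kN
By symmetry, each reaction R = total / 2 = 60 / 2 = 30.0 kN

30.0 kN


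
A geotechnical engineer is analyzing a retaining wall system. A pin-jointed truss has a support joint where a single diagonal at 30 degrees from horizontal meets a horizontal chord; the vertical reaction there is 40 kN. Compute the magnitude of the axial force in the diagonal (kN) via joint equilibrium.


At the joint, only the diagonal has a vertical component, so vertical equilibrium gives:
F * sin(30) = 40
F = 40 / sin(30)
= 40 / 0.5
= 80.0 kN

80.0 kN


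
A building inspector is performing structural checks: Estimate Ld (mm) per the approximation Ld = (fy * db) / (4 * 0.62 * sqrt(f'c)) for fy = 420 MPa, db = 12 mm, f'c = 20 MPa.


Ld = (fy * db) / (4 * 0.62 * sqrt(f'c))
= (420 * 12) / (4 * 0.62 * sqrt(20))
= 5040 / 11.0909
= 454.43 mm

454.43 mm


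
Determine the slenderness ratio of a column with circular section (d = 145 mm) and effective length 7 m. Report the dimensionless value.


Radius of gyration r = d / 4 = 145 / 4 = 36.25 mm
L_eff = 7000.0 mm
Slenderness ratio = L / r = 7000.0 / 36.25 = 193.1 (dimensionless)

193.1 (dimensionless)


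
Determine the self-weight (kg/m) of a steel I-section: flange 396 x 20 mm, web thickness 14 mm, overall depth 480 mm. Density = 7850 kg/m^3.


A_flanges = 2 * 396 * 20 = 15840 mm^2
A_web = (480 - 2 * 20) * 14 = 6160 mm^2
A_total = 15840 + 6160 = 22000 mm^2 = 0.022000 m^2
Weight = rho * A = 7850 * 0.022000 = 172.7 kg/m

172.7 kg/m


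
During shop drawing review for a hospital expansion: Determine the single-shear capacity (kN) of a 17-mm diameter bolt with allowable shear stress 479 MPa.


A = pi * d^2 / 4 = pi * 17^2 / 4 = 226.9801 mm^2
V = f_v * A / 1000 = 479 * 226.9801 / 1000
= 108.7235 kN

108.7235 kN
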